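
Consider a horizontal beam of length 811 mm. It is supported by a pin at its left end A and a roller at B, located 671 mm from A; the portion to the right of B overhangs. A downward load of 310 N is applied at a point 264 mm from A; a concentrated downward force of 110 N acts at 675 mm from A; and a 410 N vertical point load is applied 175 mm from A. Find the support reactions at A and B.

A_x = 0, A_y = 490.4 N, B_y = 339.6 N

Taking moments about A: B_y·671 − 310·264 − 110·675 − 410·175 = 0 → B_y = 227840/671 = 339.553 ≈ 339.6 N.
ΣF_y = 0: A_y + 339.553 − 310 − 110 − 410 = 0 → A_y = 490.4 N.
ΣF_x = 0: no horizontal applied forces, so A_x = 0.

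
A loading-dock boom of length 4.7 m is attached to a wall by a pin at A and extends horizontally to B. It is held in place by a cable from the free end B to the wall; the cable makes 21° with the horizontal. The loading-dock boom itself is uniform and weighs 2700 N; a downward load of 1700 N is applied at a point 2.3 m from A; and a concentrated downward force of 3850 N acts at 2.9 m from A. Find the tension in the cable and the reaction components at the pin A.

T = 12720 N, A_x = 11870 N, A_y = 3693 N

ΣM about A: T·sin21°·4.7 − 2700·2.35 − 1700·2.3 − 3850·2.9 = 0 → T = 21420/(4.7·0.358368) = 12717.2 ≈ 12720 N.
ΣF_x = 0: A_x − T·cos21° = 0 → A_x = 12717.2 × 0.93358 = 11870 N.
ΣF_y = 0: A_y + T·sin21° − 2700 − 1700 − 3850 = 0 → A_y = 8250 − 12717.2 × 0.358368 = 3693 N.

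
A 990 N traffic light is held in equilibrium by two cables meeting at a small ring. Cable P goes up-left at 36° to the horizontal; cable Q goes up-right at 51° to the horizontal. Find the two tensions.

ΣF_x = 0: −T_P·cos36° + T_Q·cos51° = 0 → T_Q = 1.28554·T_P.
ΣF_y = 0: T_P·sin36° + T_Q·sin51° = 990.
Substitute: T_P·(0.587785 + 1.28554·0.777146) = 990 → T_P = 623.882 ≈ 623.9 N.
Then T_Q = 1.28554 × 623.882 = 802.0 N.

T_P = 623.9 N, T_Q = 802.0 N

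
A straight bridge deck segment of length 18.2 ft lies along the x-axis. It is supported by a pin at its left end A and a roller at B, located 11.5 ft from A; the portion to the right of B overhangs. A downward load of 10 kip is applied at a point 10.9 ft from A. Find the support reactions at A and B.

A_x = 0, A_y = 0.5217 kip, B_y = 9.478 kip

ΣM about A: B_y·11.5 − 10·10.9 = 0 → B_y = 109/11.5 = 9.47826 ≈ 9.478 kip.
ΣF_y = 0: A_y + 9.47826 − 10 = 0 → A_y = 0.5217 kip.
ΣF_x = 0: no horizontal applied forces, so A_x = 0.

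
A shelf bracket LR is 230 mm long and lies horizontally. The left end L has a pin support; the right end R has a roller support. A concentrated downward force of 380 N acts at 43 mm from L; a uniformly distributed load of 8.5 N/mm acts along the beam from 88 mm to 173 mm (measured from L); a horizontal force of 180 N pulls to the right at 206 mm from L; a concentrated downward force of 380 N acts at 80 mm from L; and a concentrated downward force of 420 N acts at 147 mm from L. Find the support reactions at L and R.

L_x = -180.0 N, L_y = 1021 N, R_y = 881.6 N

Resultant of the distributed load: 8.5 × 85 = 722.5 N at 130.5 mm from L.
ΣM about L: R_y·230 − 380·43 − (8.5·85)·130.5 − 380·80 − 420·147 = 0 → R_y = 202766.25/230 = 881.592 ≈ 881.6 N.
ΣF_y = 0: L_y + 881.592 − 380 − 8.5·85 − 380 − 420 = 0 → L_y = 1021 N.
ΣF_x = 0: L_x + 180 = 0 → L_x = -180.0 N.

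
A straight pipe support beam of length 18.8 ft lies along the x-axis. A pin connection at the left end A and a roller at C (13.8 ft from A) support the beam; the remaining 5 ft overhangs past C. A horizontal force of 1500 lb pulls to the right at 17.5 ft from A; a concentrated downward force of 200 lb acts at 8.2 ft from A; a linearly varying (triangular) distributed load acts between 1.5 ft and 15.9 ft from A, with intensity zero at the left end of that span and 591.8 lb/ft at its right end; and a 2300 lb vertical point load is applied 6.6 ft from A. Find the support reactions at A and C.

Resultant of the triangular load: ½ × 591.8 × 14.4 = 4260.96 lb, acting at 11.1 ft from A (one-third of the span from the peak).
Moments about A: C_y·13.8 − 200·8.2 − (½·591.8·14.4)·11.1 − 2300·6.6 = 0 → C_y = 64116.656/13.8 = 4646.13 ≈ 4646 lb.
ΣF_y = 0: A_y + 4646.13 − 200 − ½·591.8·14.4 − 2300 = 0 → A_y = 2115 lb.
ΣF_x = 0: A_x + 1500 = 0 → A_x = -1500 lb.

A_x = -1500 lb, A_y = 2115 lb, C_y = 4646 lb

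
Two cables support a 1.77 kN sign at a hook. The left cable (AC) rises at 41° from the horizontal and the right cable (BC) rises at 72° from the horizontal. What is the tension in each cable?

T_AC = 0.5942 kN, T_BC = 1.451 kN

ΣF_x = 0: −T_AC·cos41° + T_BC·cos72° = 0 → T_BC = 2.44229·T_AC.
ΣF_y = 0: T_AC·sin41° + T_BC·sin72° = 1.77.
Substitute: T_AC·(0.656059 + 2.44229·0.951057) = 1.77 → T_AC = 0.594196 ≈ 0.5942 kN.
Then T_BC = 2.44229 × 0.594196 = 1.451 kN.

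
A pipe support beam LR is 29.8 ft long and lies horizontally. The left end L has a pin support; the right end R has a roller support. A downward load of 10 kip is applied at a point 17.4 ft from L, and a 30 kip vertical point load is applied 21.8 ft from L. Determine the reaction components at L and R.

Moments about L: R_y·29.8 − 10·17.4 − 30·21.8 = 0 → R_y = 828/29.8 = 27.7852 ≈ 27.79 kip.
ΣF_y = 0: L_y + 27.7852 − 10 − 30 = 0 → L_y = 12.21 kip.
ΣF_x = 0: no horizontal applied forces, so L_x = 0.

L_x = 0, L_y = 12.21 kip, R_y = 27.79 kip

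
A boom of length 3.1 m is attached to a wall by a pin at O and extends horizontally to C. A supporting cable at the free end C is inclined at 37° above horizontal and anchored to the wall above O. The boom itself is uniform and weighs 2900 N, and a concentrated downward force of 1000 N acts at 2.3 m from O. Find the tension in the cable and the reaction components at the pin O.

ΣM about O: T·sin37°·3.1 − 2900·1.55 − 1000·2.3 = 0 → T = 6795/(3.1·0.601815) = 3642.21 ≈ 3642 N.
ΣF_x = 0: O_x − T·cos37° = 0 → O_x = 3642.21 × 0.798636 = 2909 N.
ΣF_y = 0: O_y + T·sin37° − 2900 − 1000 = 0 → O_y = 3900 − 3642.21 × 0.601815 = 1708 N.

T = 3642 N, O_x = 2909 N, O_y = 1708 N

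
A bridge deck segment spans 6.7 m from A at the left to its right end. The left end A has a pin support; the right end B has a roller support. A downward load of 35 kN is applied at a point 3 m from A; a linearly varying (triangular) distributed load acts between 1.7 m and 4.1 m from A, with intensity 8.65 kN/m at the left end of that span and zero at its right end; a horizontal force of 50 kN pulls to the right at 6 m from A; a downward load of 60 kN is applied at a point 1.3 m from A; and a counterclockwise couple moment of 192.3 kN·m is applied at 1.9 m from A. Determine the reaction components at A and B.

A_x = -50.00 kN, A_y = 102.9 kN, B_y = 2.485 kN

Resultant of the triangular load: ½ × 8.65 × 2.4 = 10.38 kN, acting at 2.5 m from A (one-third of the span from the peak).
Taking moments about A: B_y·6.7 − 35·3 − (½·8.65·2.4)·2.5 − 60·1.3 + 192.3 = 0 → B_y = 16.65/6.7 = 2.48507 ≈ 2.485 kN.
ΣF_y = 0: A_y + 2.48507 − 35 − ½·8.65·2.4 − 60 = 0 → A_y = 102.9 kN.
ΣF_x = 0: A_x + 50 = 0 → A_x = -50.00 kN.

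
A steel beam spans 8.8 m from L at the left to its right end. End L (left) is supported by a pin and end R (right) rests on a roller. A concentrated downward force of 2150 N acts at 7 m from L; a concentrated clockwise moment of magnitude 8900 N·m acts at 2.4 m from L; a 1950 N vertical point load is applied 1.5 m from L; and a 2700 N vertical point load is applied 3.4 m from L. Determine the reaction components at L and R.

Moments about L: R_y·8.8 − 2150·7 − 8900 − 1950·1.5 − 2700·3.4 = 0 → R_y = 36055/8.8 = 4097.16 ≈ 4097 N.
ΣF_y = 0: L_y + 4097.16 − 2150 − 1950 − 2700 = 0 → L_y = 2703 N.
ΣF_x = 0: no horizontal applied forces, so L_x = 0.

L_x = 0, L_y = 2703 N, R_y = 4097 N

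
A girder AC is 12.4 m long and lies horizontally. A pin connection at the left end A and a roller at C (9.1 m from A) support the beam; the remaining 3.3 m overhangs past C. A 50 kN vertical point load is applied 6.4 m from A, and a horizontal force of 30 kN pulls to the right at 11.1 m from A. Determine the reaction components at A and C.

A_x = -30.00 kN, A_y = 14.84 kN, C_y = 35.16 kN

ΣM about A: C_y·9.1 − 50·6.4 = 0 → C_y = 320/9.1 = 35.1648 ≈ 35.16 kN.
ΣF_y = 0: A_y + 35.1648 − 50 = 0 → A_y = 14.84 kN.
ΣF_x = 0: A_x + 30 = 0 → A_x = -30.00 kN.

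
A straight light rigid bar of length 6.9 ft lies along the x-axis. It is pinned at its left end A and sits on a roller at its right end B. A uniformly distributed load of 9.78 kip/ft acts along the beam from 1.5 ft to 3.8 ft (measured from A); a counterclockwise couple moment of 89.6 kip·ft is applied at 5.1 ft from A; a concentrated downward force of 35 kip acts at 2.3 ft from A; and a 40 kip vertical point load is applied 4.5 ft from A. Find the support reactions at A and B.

Resultant of the distributed load: 9.78 × 2.3 = 22.494 kip at 2.65 ft from A.
Taking moments about A: B_y·6.9 − (9.78·2.3)·2.65 + 89.6 − 35·2.3 − 40·4.5 = 0 → B_y = 230.5091/6.9 = 33.4071 ≈ 33.41 kip.
ΣF_y = 0: A_y + 33.4071 − 9.78·2.3 − 35 − 40 = 0 → A_y = 64.09 kip.
ΣF_x = 0: no horizontal applied forces, so A_x = 0.

A_x = 0, A_y = 64.09 kip, B_y = 33.41 kip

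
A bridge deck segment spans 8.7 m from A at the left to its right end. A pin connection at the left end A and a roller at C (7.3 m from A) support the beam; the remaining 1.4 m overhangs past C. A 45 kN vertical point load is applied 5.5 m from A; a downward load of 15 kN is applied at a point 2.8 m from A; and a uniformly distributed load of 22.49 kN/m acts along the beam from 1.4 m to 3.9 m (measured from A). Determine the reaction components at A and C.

A_x = 0, A_y = 56.16 kN, C_y = 60.07 kN

Resultant of the distributed load: 22.49 × 2.5 = 56.225 kN at 2.65 m from A.
Taking moments about A: C_y·7.3 − 45·5.5 − 15·2.8 − (22.49·2.5)·2.65 = 0 → C_y = 438.49625/7.3 = 60.068 ≈ 60.07 kN.
ΣF_y = 0: A_y + 60.068 − 45 − 15 − 22.49·2.5 = 0 → A_y = 56.16 kN.
ΣF_x = 0: no horizontal applied forces, so A_x = 0.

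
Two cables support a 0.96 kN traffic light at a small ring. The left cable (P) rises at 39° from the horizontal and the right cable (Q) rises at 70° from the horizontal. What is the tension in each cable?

T_P = 0.3473 kN, T_Q = 0.7890 kN

ΣF_x = 0: −T_P·cos39° + T_Q·cos70° = 0 → T_Q = 2.27222·T_P.
ΣF_y = 0: T_P·sin39° + T_Q·sin70° = 0.96.
Substitute: T_P·(0.62932 + 2.27222·0.939693) = 0.96 → T_P = 0.347259 ≈ 0.3473 kN.
Then T_Q = 2.27222 × 0.347259 = 0.7890 kN.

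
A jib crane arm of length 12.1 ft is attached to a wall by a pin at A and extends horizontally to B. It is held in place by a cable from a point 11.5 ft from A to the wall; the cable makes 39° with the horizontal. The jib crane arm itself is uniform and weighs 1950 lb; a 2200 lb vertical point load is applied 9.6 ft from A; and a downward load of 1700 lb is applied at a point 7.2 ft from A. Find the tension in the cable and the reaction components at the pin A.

T = 6240 lb, A_x = 4849 lb, A_y = 1923 lb

ΣM about A: T·sin39°·11.5 − 1950·6.05 − 2200·9.6 − 1700·7.2 = 0 → T = 45157.5/(11.5·0.62932) = 6239.65 ≈ 6240 lb.
ΣF_x = 0: A_x − T·cos39° = 0 → A_x = 6239.65 × 0.777146 = 4849 lb.
ΣF_y = 0: A_y + T·sin39° − 1950 − 2200 − 1700 = 0 → A_y = 5850 − 6239.65 × 0.62932 = 1923 lb.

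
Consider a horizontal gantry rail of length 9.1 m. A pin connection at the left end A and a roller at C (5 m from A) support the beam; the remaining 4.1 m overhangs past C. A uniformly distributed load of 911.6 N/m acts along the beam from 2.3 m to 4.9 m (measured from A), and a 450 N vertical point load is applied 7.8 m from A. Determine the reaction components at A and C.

A_x = 0, A_y = 411.6 N, C_y = 2409 N

Resultant of the distributed load: 911.6 × 2.6 = 2370.16 N at 3.6 m from A.
Taking moments about A: C_y·5 − (911.6·2.6)·3.6 − 450·7.8 = 0 → C_y = 12042.576/5 = 2408.52 ≈ 2409 N.
ΣF_y = 0: A_y + 2408.52 − 911.6·2.6 − 450 = 0 → A_y = 411.6 N.
ΣF_x = 0: no horizontal applied forces, so A_x = 0.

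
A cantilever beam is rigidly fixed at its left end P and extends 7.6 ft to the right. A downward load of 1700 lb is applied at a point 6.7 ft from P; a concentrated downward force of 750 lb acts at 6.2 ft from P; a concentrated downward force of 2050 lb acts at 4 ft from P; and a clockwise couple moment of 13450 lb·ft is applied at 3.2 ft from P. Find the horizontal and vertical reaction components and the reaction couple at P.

ΣF_x = 0: P_x = 0.
ΣF_y = 0: P_y − 1700 − 750 − 2050 = 0 → P_y = 4500 lb.
ΣM about P: M_P − 1700·6.7 − 750·6.2 − 2050·4 − 13450 = 0 → M_P = 37690 lb·ft.

P_x = 0, P_y = 4500 lb, M_P = 37690 lb·ft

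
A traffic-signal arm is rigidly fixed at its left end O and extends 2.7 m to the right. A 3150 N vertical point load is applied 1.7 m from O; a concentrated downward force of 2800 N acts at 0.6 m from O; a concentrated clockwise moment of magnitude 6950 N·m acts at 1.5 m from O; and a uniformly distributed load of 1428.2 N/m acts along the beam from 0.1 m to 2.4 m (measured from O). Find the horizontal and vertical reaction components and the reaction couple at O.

Resultant of the distributed load: 1428.2 × 2.3 = 3284.86 N at 1.25 m from O.
ΣF_x = 0: O_x = 0.
ΣF_y = 0: O_y − 3150 − 2800 − 1428.2·2.3 = 0 → O_y = 9235 N.
ΣM about O: M_O − 3150·1.7 − 2800·0.6 − 6950 − (1428.2·2.3)·1.25 = 0 → M_O = 18090 N·m.

O_x = 0, O_y = 9235 N, M_O = 18090 N·m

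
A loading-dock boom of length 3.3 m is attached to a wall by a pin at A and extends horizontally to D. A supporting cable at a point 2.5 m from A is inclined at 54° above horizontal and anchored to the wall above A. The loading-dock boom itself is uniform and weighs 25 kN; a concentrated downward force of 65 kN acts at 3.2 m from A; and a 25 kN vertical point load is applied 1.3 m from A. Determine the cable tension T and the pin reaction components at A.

T = 139.3 kN, A_x = 81.88 kN, A_y = 2.300 kN

ΣM about A: T·sin54°·2.5 − 25·1.65 − 65·3.2 − 25·1.3 = 0 → T = 281.75/(2.5·0.809017) = 139.305 ≈ 139.3 kN.
ΣF_x = 0: A_x − T·cos54° = 0 → A_x = 139.305 × 0.587785 = 81.88 kN.
ΣF_y = 0: A_y + T·sin54° − 25 − 65 − 25 = 0 → A_y = 115 − 139.305 × 0.809017 = 2.300 kN.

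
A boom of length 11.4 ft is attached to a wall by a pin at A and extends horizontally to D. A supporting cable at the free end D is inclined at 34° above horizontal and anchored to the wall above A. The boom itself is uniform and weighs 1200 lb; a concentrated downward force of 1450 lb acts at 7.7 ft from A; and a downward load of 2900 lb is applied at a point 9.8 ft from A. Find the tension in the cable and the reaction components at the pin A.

ΣM about A: T·sin34°·11.4 − 1200·5.7 − 1450·7.7 − 2900·9.8 = 0 → T = 46425/(11.4·0.559193) = 7282.58 ≈ 7283 lb.
ΣF_x = 0: A_x − T·cos34° = 0 → A_x = 7282.58 × 0.829038 = 6038 lb.
ΣF_y = 0: A_y + T·sin34° − 1200 − 1450 − 2900 = 0 → A_y = 5550 − 7282.58 × 0.559193 = 1478 lb.

T = 7283 lb, A_x = 6038 lb, A_y = 1478 lb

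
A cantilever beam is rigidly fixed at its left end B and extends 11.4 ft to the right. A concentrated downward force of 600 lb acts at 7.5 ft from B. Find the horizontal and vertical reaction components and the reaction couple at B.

B_x = 0, B_y = 600.0 lb, M_B = 4500 lb·ft

ΣF_x = 0: B_x = 0.
ΣF_y = 0: B_y − 600 = 0 → B_y = 600.0 lb.
ΣM about B: M_B − 600·7.5 = 0 → M_B = 4500 lb·ft.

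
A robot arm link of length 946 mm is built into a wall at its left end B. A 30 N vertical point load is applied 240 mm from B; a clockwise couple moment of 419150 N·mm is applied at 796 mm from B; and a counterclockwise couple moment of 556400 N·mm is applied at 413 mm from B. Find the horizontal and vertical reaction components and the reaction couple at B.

ΣF_x = 0: B_x = 0.
ΣF_y = 0: B_y − 30 = 0 → B_y = 30.00 N.
ΣM about B: M_B − 30·240 − 419150 + 556400 = 0 → M_B = -130000 N·mm.

B_x = 0, B_y = 30.00 N, M_B = -130000 N·mm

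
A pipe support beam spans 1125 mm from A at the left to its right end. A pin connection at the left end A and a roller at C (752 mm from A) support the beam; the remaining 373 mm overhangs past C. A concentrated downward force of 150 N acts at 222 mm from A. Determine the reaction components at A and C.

ΣM about A: C_y·752 − 150·222 = 0 → C_y = 33300/752 = 44.2819 ≈ 44.28 N.
ΣF_y = 0: A_y + 44.2819 − 150 = 0 → A_y = 105.7 N.
ΣF_x = 0: no horizontal applied forces, so A_x = 0.

A_x = 0, A_y = 105.7 N, C_y = 44.28 N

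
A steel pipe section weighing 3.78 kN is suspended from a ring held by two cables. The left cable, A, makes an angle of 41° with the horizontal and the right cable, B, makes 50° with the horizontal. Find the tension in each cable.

ΣF_x = 0: −T_A·cos41° + T_B·cos50° = 0 → T_B = 1.17412·T_A.
ΣF_y = 0: T_A·sin41° + T_B·sin50° = 3.78.
Substitute: T_A·(0.656059 + 1.17412·0.766044) = 3.78 → T_A = 2.43011 ≈ 2.430 kN.
Then T_B = 1.17412 × 2.43011 = 2.853 kN.

T_A = 2.430 kN, T_B = 2.853 kN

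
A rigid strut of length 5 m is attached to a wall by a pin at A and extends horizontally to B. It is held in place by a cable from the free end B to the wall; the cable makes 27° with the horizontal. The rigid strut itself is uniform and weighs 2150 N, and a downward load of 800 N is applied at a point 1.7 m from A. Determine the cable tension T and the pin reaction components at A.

T = 2967 N, A_x = 2644 N, A_y = 1603 N

ΣM about A: T·sin27°·5 − 2150·2.5 − 800·1.7 = 0 → T = 6735/(5·0.45399) = 2967.03 ≈ 2967 N.
ΣF_x = 0: A_x − T·cos27° = 0 → A_x = 2967.03 × 0.891007 = 2644 N.
ΣF_y = 0: A_y + T·sin27° − 2150 − 800 = 0 → A_y = 2950 − 2967.03 × 0.45399 = 1603 N.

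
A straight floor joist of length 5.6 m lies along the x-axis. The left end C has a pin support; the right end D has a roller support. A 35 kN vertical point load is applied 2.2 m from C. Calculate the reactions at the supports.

C_x = 0, C_y = 21.25 kN, D_y = 13.75 kN

Taking moments about C: D_y·5.6 − 35·2.2 = 0 → D_y = 77/5.6 = 13.75 kN.
ΣF_y = 0: C_y + 13.75 − 35 = 0 → C_y = 21.25 kN.
ΣF_x = 0: no horizontal applied forces, so C_x = 0.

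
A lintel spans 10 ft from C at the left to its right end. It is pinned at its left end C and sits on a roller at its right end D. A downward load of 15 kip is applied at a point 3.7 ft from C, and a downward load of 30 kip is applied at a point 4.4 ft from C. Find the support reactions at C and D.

C_x = 0, C_y = 26.25 kip, D_y = 18.75 kip

Taking moments about C: D_y·10 − 15·3.7 − 30·4.4 = 0 → D_y = 187.5/10 = 18.75 kip.
ΣF_y = 0: C_y + 18.75 − 15 − 30 = 0 → C_y = 26.25 kip.
ΣF_x = 0: no horizontal applied forces, so C_x = 0.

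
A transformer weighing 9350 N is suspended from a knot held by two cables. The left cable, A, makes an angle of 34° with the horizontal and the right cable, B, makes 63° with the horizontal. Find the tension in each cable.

ΣF_x = 0: −T_A·cos34° + T_B·cos63° = 0 → T_B = 1.82611·T_A.
ΣF_y = 0: T_A·sin34° + T_B·sin63° = 9350.
Substitute: T_A·(0.559193 + 1.82611·0.891007) = 9350 → T_A = 4276.69 ≈ 4277 N.
Then T_B = 1.82611 × 4276.69 = 7810 N.

T_A = 4277 N, T_B = 7810 N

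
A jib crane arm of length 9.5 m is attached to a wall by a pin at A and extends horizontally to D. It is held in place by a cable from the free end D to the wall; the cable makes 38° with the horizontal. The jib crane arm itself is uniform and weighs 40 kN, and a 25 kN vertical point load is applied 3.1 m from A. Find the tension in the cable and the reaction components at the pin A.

ΣM about A: T·sin38°·9.5 − 40·4.75 − 25·3.1 = 0 → T = 267.5/(9.5·0.615661) = 45.736 ≈ 45.74 kN.
ΣF_x = 0: A_x − T·cos38° = 0 → A_x = 45.736 × 0.788011 = 36.04 kN.
ΣF_y = 0: A_y + T·sin38° − 40 − 25 = 0 → A_y = 65 − 45.736 × 0.615661 = 36.84 kN.

T = 45.74 kN, A_x = 36.04 kN, A_y = 36.84 kN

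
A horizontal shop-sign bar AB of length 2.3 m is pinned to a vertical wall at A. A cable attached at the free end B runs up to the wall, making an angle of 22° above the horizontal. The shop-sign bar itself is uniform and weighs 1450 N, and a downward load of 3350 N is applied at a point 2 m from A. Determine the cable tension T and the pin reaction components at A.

T = 9712 N, A_x = 9004 N, A_y = 1162 N

ΣM about A: T·sin22°·2.3 − 1450·1.15 − 3350·2 = 0 → T = 8367.5/(2.3·0.374607) = 9711.63 ≈ 9712 N.
ΣF_x = 0: A_x − T·cos22° = 0 → A_x = 9711.63 × 0.927184 = 9004 N.
ΣF_y = 0: A_y + T·sin22° − 1450 − 3350 = 0 → A_y = 4800 − 9711.63 × 0.374607 = 1162 N.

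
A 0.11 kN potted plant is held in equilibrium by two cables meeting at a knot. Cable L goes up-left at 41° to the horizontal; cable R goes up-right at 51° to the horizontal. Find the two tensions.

T_L = 0.06927 kN, T_R = 0.08307 kN

ΣF_x = 0: −T_L·cos41° + T_R·cos51° = 0 → T_R = 1.19925·T_L.
ΣF_y = 0: T_L·sin41° + T_R·sin51° = 0.11.
Substitute: T_L·(0.656059 + 1.19925·0.777146) = 0.11 → T_L = 0.0692673 ≈ 0.06927 kN.
Then T_R = 1.19925 × 0.0692673 = 0.08307 kN.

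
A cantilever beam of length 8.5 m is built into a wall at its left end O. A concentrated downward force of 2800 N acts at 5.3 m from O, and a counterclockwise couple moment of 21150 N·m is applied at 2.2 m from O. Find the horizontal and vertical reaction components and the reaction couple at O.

ΣF_x = 0: O_x = 0.
ΣF_y = 0: O_y − 2800 = 0 → O_y = 2800 N.
ΣM about O: M_O − 2800·5.3 + 21150 = 0 → M_O = -6310 N·m.

O_x = 0, O_y = 2800 N, M_O = -6310 N·m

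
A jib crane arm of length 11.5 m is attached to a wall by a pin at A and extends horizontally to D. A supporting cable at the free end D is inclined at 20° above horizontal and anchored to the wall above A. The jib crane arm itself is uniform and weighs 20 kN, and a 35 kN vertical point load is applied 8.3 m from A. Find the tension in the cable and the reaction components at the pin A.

ΣM about A: T·sin20°·11.5 − 20·5.75 − 35·8.3 = 0 → T = 405.5/(11.5·0.34202) = 103.096 ≈ 103.1 kN.
ΣF_x = 0: A_x − T·cos20° = 0 → A_x = 103.096 × 0.939693 = 96.88 kN.
ΣF_y = 0: A_y + T·sin20° − 20 − 35 = 0 → A_y = 55 − 103.096 × 0.34202 = 19.74 kN.

T = 103.1 kN, A_x = 96.88 kN, A_y = 19.74 kN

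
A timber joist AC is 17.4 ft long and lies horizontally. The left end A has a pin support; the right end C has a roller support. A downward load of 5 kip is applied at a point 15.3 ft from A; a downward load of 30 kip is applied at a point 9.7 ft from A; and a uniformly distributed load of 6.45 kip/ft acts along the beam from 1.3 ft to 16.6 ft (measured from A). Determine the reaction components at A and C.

Resultant of the distributed load: 6.45 × 15.3 = 98.685 kip at 8.95 ft from A.
Taking moments about A: C_y·17.4 − 5·15.3 − 30·9.7 − (6.45·15.3)·8.95 = 0 → C_y = 1250.73075/17.4 = 71.8811 ≈ 71.88 kip.
ΣF_y = 0: A_y + 71.8811 − 5 − 30 − 6.45·15.3 = 0 → A_y = 61.80 kip.
ΣF_x = 0: no horizontal applied forces, so A_x = 0.

A_x = 0, A_y = 61.80 kip, C_y = 71.88 kip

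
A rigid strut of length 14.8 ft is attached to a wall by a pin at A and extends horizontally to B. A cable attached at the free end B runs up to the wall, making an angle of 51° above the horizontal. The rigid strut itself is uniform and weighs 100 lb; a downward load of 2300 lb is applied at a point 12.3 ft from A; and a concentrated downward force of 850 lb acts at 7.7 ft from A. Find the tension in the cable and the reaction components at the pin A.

T = 3093 lb, A_x = 1946 lb, A_y = 846.3 lb

ΣM about A: T·sin51°·14.8 − 100·7.4 − 2300·12.3 − 850·7.7 = 0 → T = 35575/(14.8·0.777146) = 3093 lb.
ΣF_x = 0: A_x − T·cos51° = 0 → A_x = 3093 × 0.62932 = 1946 lb.
ΣF_y = 0: A_y + T·sin51° − 100 − 2300 − 850 = 0 → A_y = 3250 − 3093 × 0.777146 = 846.3 lb.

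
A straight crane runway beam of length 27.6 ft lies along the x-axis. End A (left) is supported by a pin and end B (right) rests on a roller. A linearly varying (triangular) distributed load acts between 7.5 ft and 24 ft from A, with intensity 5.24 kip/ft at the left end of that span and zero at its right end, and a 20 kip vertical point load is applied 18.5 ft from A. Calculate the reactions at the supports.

Resultant of the triangular load: ½ × 5.24 × 16.5 = 43.23 kip, acting at 13 ft from A (one-third of the span from the peak).
Taking moments about A: B_y·27.6 − (½·5.24·16.5)·13 − 20·18.5 = 0 → B_y = 931.99/27.6 = 33.7678 ≈ 33.77 kip.
ΣF_y = 0: A_y + 33.7678 − ½·5.24·16.5 − 20 = 0 → A_y = 29.46 kip.
ΣF_x = 0: no horizontal applied forces, so A_x = 0.

A_x = 0, A_y = 29.46 kip, B_y = 33.77 kip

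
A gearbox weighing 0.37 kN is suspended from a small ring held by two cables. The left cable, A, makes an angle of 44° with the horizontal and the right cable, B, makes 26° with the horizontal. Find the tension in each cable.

T_A = 0.3539 kN, T_B = 0.2832 kN

ΣF_x = 0: −T_A·cos44° + T_B·cos26° = 0 → T_B = 0.800339·T_A.
ΣF_y = 0: T_A·sin44° + T_B·sin26° = 0.37.
Substitute: T_A·(0.694658 + 0.800339·0.438371) = 0.37 → T_A = 0.353897 ≈ 0.3539 kN.
Then T_B = 0.800339 × 0.353897 = 0.2832 kN.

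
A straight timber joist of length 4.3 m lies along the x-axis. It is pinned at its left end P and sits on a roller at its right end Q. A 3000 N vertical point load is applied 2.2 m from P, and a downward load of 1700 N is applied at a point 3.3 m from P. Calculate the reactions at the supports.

P_x = 0, P_y = 1860 N, Q_y = 2840 N

Taking moments about P: Q_y·4.3 − 3000·2.2 − 1700·3.3 = 0 → Q_y = 12210/4.3 = 2839.53 ≈ 2840 N.
ΣF_y = 0: P_y + 2839.53 − 3000 − 1700 = 0 → P_y = 1860 N.
ΣF_x = 0: no horizontal applied forces, so P_x = 0.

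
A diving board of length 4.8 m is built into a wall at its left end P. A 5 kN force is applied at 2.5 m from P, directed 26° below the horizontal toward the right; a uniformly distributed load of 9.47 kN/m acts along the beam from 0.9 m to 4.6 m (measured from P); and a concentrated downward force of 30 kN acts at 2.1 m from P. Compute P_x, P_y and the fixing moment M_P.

Resultant of the distributed load: 9.47 × 3.7 = 35.039 kN at 2.75 m from P.
ΣF_x = 0: P_x + 5·cos26° = 0 → P_x = -4.494 kN.
ΣF_y = 0: P_y − 5·sin26° − 9.47·3.7 − 30 = 0 → P_y = 67.23 kN.
ΣM about P: M_P − 5·sin26°·2.5 − (9.47·3.7)·2.75 − 30·2.1 = 0 → M_P = 164.8 kN·m.

P_x = -4.494 kN, P_y = 67.23 kN, M_P = 164.8 kN·m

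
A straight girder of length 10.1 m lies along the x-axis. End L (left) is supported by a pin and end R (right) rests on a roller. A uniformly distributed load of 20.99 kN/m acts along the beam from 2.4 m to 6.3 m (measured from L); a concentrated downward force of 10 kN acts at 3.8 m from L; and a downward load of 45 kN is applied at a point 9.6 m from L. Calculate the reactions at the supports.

L_x = 0, L_y = 55.07 kN, R_y = 81.79 kN

Resultant of the distributed load: 20.99 × 3.9 = 81.861 kN at 4.35 m from L.
Moments about L: R_y·10.1 − (20.99·3.9)·4.35 − 10·3.8 − 45·9.6 = 0 → R_y = 826.09535/10.1 = 81.7916 ≈ 81.79 kN.
ΣF_y = 0: L_y + 81.7916 − 20.99·3.9 − 10 − 45 = 0 → L_y = 55.07 kN.
ΣF_x = 0: no horizontal applied forces, so L_x = 0.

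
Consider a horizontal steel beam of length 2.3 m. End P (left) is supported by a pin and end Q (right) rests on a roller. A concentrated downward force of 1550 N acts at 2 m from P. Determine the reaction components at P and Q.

P_x = 0, P_y = 202.2 N, Q_y = 1348 N

ΣM about P: Q_y·2.3 − 1550·2 = 0 → Q_y = 3100/2.3 = 1347.83 ≈ 1348 N.
ΣF_y = 0: P_y + 1347.83 − 1550 = 0 → P_y = 202.2 N.
ΣF_x = 0: no horizontal applied forces, so P_x = 0.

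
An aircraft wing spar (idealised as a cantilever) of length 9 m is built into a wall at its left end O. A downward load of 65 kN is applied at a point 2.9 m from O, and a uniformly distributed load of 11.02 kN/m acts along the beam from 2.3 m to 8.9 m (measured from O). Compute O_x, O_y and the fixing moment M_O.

O_x = 0, O_y = 137.7 kN, M_O = 595.8 kN·m

Resultant of the distributed load: 11.02 × 6.6 = 72.732 kN at 5.6 m from O.
ΣF_x = 0: O_x = 0.
ΣF_y = 0: O_y − 65 − 11.02·6.6 = 0 → O_y = 137.7 kN.
ΣM about O: M_O − 65·2.9 − (11.02·6.6)·5.6 = 0 → M_O = 595.8 kN·m.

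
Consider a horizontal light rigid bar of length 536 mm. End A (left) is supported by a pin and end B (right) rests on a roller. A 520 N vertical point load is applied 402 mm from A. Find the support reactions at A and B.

A_x = 0, A_y = 130.0 N, B_y = 390.0 N

ΣM about A: B_y·536 − 520·402 = 0 → B_y = 209040/536 = 390.0 N.
ΣF_y = 0: A_y + 390 − 520 = 0 → A_y = 130.0 N.
ΣF_x = 0: no horizontal applied forces, so A_x = 0.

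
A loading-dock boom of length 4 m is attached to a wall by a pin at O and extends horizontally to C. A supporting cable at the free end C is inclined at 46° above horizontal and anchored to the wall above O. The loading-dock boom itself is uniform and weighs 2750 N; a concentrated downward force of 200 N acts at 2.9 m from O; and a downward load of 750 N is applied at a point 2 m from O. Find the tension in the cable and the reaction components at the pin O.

T = 2634 N, O_x = 1830 N, O_y = 1805 N

ΣM about O: T·sin46°·4 − 2750·2 − 200·2.9 − 750·2 = 0 → T = 7580/(4·0.71934) = 2634.36 ≈ 2634 N.
ΣF_x = 0: O_x − T·cos46° = 0 → O_x = 2634.36 × 0.694658 = 1830 N.
ΣF_y = 0: O_y + T·sin46° − 2750 − 200 − 750 = 0 → O_y = 3700 − 2634.36 × 0.71934 = 1805 N.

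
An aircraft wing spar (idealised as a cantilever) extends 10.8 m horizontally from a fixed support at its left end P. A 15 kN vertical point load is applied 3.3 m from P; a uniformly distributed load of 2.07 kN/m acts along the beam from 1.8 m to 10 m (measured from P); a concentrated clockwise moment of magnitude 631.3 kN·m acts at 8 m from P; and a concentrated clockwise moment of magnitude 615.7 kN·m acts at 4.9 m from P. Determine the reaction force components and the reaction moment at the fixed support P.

P_x = 0, P_y = 31.97 kN, M_P = 1397 kN·m

Resultant of the distributed load: 2.07 × 8.2 = 16.974 kN at 5.9 m from P.
ΣF_x = 0: P_x = 0.
ΣF_y = 0: P_y − 15 − 2.07·8.2 = 0 → P_y = 31.97 kN.
ΣM about P: M_P − 15·3.3 − (2.07·8.2)·5.9 − 631.3 − 615.7 = 0 → M_P = 1397 kN·m.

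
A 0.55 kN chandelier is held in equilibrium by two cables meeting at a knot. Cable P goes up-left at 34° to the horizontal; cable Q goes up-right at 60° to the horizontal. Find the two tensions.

T_P = 0.2757 kN, T_Q = 0.4571 kN

ΣF_x = 0: −T_P·cos34° + T_Q·cos60° = 0 → T_Q = 1.65808·T_P.
ΣF_y = 0: T_P·sin34° + T_Q·sin60° = 0.55.
Substitute: T_P·(0.559193 + 1.65808·0.866025) = 0.55 → T_P = 0.275671 ≈ 0.2757 kN.
Then T_Q = 1.65808 × 0.275671 = 0.4571 kN.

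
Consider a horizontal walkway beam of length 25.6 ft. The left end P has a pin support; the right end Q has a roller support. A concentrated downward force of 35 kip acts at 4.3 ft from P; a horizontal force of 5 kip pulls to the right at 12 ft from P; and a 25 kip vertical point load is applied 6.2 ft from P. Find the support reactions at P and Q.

Moments about P: Q_y·25.6 − 35·4.3 − 25·6.2 = 0 → Q_y = 305.5/25.6 = 11.9336 ≈ 11.93 kip.
ΣF_y = 0: P_y + 11.9336 − 35 − 25 = 0 → P_y = 48.07 kip.
ΣF_x = 0: P_x + 5 = 0 → P_x = -5.000 kip.

P_x = -5.000 kip, P_y = 48.07 kip, Q_y = 11.93 kip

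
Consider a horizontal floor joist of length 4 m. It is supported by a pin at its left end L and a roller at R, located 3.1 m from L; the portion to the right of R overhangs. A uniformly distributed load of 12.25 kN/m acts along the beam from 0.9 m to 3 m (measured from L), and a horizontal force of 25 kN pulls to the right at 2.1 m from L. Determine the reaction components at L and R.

L_x = -25.00 kN, L_y = 9.543 kN, R_y = 16.18 kN

Resultant of the distributed load: 12.25 × 2.1 = 25.725 kN at 1.95 m from L.
Moments about L: R_y·3.1 − (12.25·2.1)·1.95 = 0 → R_y = 50.16375/3.1 = 16.1819 ≈ 16.18 kN.
ΣF_y = 0: L_y + 16.1819 − 12.25·2.1 = 0 → L_y = 9.543 kN.
ΣF_x = 0: L_x + 25 = 0 → L_x = -25.00 kN.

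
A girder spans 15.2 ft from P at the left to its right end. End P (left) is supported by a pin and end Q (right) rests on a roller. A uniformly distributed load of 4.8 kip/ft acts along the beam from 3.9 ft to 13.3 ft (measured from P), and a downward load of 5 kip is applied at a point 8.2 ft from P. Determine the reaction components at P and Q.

Resultant of the distributed load: 4.8 × 9.4 = 45.12 kip at 8.6 ft from P.
Moments about P: Q_y·15.2 − (4.8·9.4)·8.6 − 5·8.2 = 0 → Q_y = 429.032/15.2 = 28.2258 ≈ 28.23 kip.
ΣF_y = 0: P_y + 28.2258 − 4.8·9.4 − 5 = 0 → P_y = 21.89 kip.
ΣF_x = 0: no horizontal applied forces, so P_x = 0.

P_x = 0, P_y = 21.89 kip, Q_y = 28.23 kip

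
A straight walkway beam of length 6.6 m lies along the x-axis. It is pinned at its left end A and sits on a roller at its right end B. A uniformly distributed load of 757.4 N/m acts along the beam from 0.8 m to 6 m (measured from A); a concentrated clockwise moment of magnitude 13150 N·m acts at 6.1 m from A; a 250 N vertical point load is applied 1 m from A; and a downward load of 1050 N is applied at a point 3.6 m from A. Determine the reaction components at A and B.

A_x = 0, A_y = 606.5 N, B_y = 4632 N

Resultant of the distributed load: 757.4 × 5.2 = 3938.48 N at 3.4 m from A.
Taking moments about A: B_y·6.6 − (757.4·5.2)·3.4 − 13150 − 250·1 − 1050·3.6 = 0 → B_y = 30570.832/6.6 = 4631.94 ≈ 4632 N.
ΣF_y = 0: A_y + 4631.94 − 757.4·5.2 − 250 − 1050 = 0 → A_y = 606.5 N.
ΣF_x = 0: no horizontal applied forces, so A_x = 0.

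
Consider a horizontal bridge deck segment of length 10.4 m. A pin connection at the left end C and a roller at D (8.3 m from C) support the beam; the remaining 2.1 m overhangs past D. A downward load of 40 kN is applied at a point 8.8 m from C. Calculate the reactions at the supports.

ΣM about C: D_y·8.3 − 40·8.8 = 0 → D_y = 352/8.3 = 42.4096 ≈ 42.41 kN.
ΣF_y = 0: C_y + 42.4096 − 40 = 0 → C_y = -2.410 kN.
ΣF_x = 0: no horizontal applied forces, so C_x = 0.

C_x = 0, C_y = -2.410 kN, D_y = 42.41 kN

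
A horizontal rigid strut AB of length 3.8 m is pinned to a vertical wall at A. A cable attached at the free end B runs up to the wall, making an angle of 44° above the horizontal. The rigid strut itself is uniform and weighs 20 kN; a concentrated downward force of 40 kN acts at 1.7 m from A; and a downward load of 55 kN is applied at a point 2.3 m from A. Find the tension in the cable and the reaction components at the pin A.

ΣM about A: T·sin44°·3.8 − 20·1.9 − 40·1.7 − 55·2.3 = 0 → T = 232.5/(3.8·0.694658) = 88.0782 ≈ 88.08 kN.
ΣF_x = 0: A_x − T·cos44° = 0 → A_x = 88.0782 × 0.71934 = 63.36 kN.
ΣF_y = 0: A_y + T·sin44° − 20 − 40 − 55 = 0 → A_y = 115 − 88.0782 × 0.694658 = 53.82 kN.

T = 88.08 kN, A_x = 63.36 kN, A_y = 53.82 kN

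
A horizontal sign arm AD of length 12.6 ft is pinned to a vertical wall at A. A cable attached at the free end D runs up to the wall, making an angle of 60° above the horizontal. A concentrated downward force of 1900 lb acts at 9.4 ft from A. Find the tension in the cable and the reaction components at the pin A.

T = 1637 lb, A_x = 818.4 lb, A_y = 482.5 lb

ΣM about A: T·sin60°·12.6 − 1900·9.4 = 0 → T = 17860/(12.6·0.866025) = 1636.74 ≈ 1637 lb.
ΣF_x = 0: A_x − T·cos60° = 0 → A_x = 1636.74 × 0.5 = 818.4 lb.
ΣF_y = 0: A_y + T·sin60° − 1900 = 0 → A_y = 1900 − 1636.74 × 0.866025 = 482.5 lb.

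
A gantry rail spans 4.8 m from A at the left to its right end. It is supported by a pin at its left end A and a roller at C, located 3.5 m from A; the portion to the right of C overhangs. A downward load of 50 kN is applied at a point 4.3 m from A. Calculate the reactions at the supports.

A_x = 0, A_y = -11.43 kN, C_y = 61.43 kN

Taking moments about A: C_y·3.5 − 50·4.3 = 0 → C_y = 215/3.5 = 61.4286 ≈ 61.43 kN.
ΣF_y = 0: A_y + 61.4286 − 50 = 0 → A_y = -11.43 kN.
ΣF_x = 0: no horizontal applied forces, so A_x = 0.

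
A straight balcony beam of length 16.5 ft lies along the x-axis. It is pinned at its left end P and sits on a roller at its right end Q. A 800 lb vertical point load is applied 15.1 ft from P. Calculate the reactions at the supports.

Moments about P: Q_y·16.5 − 800·15.1 = 0 → Q_y = 12080/16.5 = 732.121 ≈ 732.1 lb.
ΣF_y = 0: P_y + 732.121 − 800 = 0 → P_y = 67.88 lb.
ΣF_x = 0: no horizontal applied forces, so P_x = 0.

P_x = 0, P_y = 67.88 lb, Q_y = 732.1 lb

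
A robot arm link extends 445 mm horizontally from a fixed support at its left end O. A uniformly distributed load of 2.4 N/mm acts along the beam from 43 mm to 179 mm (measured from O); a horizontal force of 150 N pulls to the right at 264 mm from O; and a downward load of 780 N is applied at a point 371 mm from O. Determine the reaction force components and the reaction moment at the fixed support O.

O_x = -150.0 N, O_y = 1106 N, M_O = 325600 N·mm

Resultant of the distributed load: 2.4 × 136 = 326.4 N at 111 mm from O.
ΣF_x = 0: O_x + 150 = 0 → O_x = -150.0 N.
ΣF_y = 0: O_y − 2.4·136 − 780 = 0 → O_y = 1106 N.
ΣM about O: M_O − (2.4·136)·111 − 780·371 = 0 → M_O = 325600 N·mm.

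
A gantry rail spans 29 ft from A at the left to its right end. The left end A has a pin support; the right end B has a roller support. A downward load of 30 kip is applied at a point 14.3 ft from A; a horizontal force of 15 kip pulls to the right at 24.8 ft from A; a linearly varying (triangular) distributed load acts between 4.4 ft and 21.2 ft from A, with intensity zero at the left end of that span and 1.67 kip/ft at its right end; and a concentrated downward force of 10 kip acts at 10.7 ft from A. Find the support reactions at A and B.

A_x = -15.00 kip, A_y = 28.00 kip, B_y = 26.03 kip

Resultant of the triangular load: ½ × 1.67 × 16.8 = 14.028 kip, acting at 15.6 ft from A (one-third of the span from the peak).
Moments about A: B_y·29 − 30·14.3 − (½·1.67·16.8)·15.6 − 10·10.7 = 0 → B_y = 754.8368/29 = 26.0289 ≈ 26.03 kip.
ΣF_y = 0: A_y + 26.0289 − 30 − ½·1.67·16.8 − 10 = 0 → A_y = 28.00 kip.
ΣF_x = 0: A_x + 15 = 0 → A_x = -15.00 kip.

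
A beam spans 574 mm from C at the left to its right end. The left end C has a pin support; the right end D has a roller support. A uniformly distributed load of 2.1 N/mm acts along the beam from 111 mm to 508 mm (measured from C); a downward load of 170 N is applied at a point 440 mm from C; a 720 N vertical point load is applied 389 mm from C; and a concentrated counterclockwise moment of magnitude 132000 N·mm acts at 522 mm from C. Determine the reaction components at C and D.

C_x = 0, C_y = 885.9 N, D_y = 837.8 N

Resultant of the distributed load: 2.1 × 397 = 833.7 N at 309.5 mm from C.
Taking moments about C: D_y·574 − (2.1·397)·309.5 − 170·440 − 720·389 + 132000 = 0 → D_y = 480910.15/574 = 837.823 ≈ 837.8 N.
ΣF_y = 0: C_y + 837.823 − 2.1·397 − 170 − 720 = 0 → C_y = 885.9 N.
ΣF_x = 0: no horizontal applied forces, so C_x = 0.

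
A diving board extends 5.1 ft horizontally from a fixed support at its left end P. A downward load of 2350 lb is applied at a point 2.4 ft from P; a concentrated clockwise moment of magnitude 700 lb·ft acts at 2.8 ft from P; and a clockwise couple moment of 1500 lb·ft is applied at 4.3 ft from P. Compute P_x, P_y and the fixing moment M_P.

P_x = 0, P_y = 2350 lb, M_P = 7840 lb·ft

ΣF_x = 0: P_x = 0.
ΣF_y = 0: P_y − 2350 = 0 → P_y = 2350 lb.
ΣM about P: M_P − 2350·2.4 − 700 − 1500 = 0 → M_P = 7840 lb·ft.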